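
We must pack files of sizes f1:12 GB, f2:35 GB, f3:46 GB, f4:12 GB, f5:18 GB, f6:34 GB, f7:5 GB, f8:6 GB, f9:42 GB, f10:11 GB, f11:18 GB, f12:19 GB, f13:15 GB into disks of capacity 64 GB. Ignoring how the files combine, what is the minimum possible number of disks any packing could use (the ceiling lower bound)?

5 disks

Total size = 12 + 35 + 46 + 12 + 18 + 34 + 5 + 6 + 42 + 11 + 18 + 19 + 15 = 273 GB.
⌈273 / 64⌉ = 5.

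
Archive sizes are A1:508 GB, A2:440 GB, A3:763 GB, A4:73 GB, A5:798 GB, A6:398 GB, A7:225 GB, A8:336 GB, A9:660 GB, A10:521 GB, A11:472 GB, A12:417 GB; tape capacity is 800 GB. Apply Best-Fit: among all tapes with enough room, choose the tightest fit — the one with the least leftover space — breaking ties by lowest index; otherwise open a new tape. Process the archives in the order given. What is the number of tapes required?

9 tapes

A1 (508 GB) → tape 1 (remaining 292 GB)
A2 (440 GB) → tape 2 (remaining 360 GB)
A3 (763 GB) → tape 3 (remaining 37 GB)
A4 (73 GB) → tape 1 (remaining 219 GB)
A5 (798 GB) → tape 4 (remaining 2 GB)
A6 (398 GB) → tape 5 (remaining 402 GB)
A7 (225 GB) → tape 2 (remaining 135 GB)
A8 (336 GB) → tape 5 (remaining 66 GB)
A9 (660 GB) → tape 6 (remaining 140 GB)
A10 (521 GB) → tape 7 (remaining 279 GB)
A11 (472 GB) → tape 8 (remaining 328 GB)
A12 (417 GB) → tape 9 (remaining 383 GB)
Final tapes: [508,73] [440,225] [763] [798] [398,336] [660] [521] [472] [417].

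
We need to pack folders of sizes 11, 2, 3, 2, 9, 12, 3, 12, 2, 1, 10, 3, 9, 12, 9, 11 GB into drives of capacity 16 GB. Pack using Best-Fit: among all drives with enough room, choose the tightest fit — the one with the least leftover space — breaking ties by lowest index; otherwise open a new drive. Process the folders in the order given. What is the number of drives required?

drive 1: place 11 GB, 5 GB left
drive 1: place 2 GB, 3 GB left
drive 1: place 3 GB, 0 GB left
drive 2: place 2 GB, 14 GB left
drive 2: place 9 GB, 5 GB left
drive 3: place 12 GB, 4 GB left
drive 3: place 3 GB, 1 GB left
drive 4: place 12 GB, 4 GB left
drive 4: place 2 GB, 2 GB left
drive 3: place 1 GB, 0 GB left
drive 5: place 10 GB, 6 GB left
drive 2: place 3 GB, 2 GB left
drive 6: place 9 GB, 7 GB left
drive 7: place 12 GB, 4 GB left
drive 8: place 9 GB, 7 GB left
drive 9: place 11 GB, 5 GB left

9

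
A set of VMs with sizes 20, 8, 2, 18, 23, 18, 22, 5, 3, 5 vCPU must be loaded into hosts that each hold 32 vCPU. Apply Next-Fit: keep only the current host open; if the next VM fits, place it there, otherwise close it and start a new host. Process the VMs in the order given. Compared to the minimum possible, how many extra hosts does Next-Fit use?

1

Next-Fit: [20,8,2] [18] [23] [18] [22,5,3] [5] → 6 hosts.
5 VMs exceed 16 vCPU (half the capacity), and no two of those can share a host, so at least 5 hosts are needed.
An optimal packing achieves that bound: [23,8] [22,5,5] [20,3,2] [18] [18] → 5 hosts.
Excess: 6 − 5 = 1.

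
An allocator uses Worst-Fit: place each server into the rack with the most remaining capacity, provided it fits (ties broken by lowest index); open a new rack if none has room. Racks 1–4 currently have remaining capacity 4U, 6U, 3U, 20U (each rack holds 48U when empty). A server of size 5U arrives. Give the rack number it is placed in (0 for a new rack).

Racks with room: rack 2 (6U), rack 4 (20U).
Most room is rack 4 with 20U free.

4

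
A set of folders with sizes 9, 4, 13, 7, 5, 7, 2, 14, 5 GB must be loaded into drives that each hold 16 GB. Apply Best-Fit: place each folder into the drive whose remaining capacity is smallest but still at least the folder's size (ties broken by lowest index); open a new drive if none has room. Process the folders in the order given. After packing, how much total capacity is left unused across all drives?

Put 9 GB in drive 1; 7 GB remain.
Put 4 GB in drive 1; 3 GB remain.
Put 13 GB in drive 2; 3 GB remain.
Put 7 GB in drive 3; 9 GB remain.
Put 5 GB in drive 3; 4 GB remain.
Put 7 GB in drive 4; 9 GB remain.
Put 2 GB in drive 1; 1 GB remain.
Put 14 GB in drive 5; 2 GB remain.
Put 5 GB in drive 4; 4 GB remain.
5 drives × 16 GB = 80 GB; used 66 GB; unused 14 GB.

14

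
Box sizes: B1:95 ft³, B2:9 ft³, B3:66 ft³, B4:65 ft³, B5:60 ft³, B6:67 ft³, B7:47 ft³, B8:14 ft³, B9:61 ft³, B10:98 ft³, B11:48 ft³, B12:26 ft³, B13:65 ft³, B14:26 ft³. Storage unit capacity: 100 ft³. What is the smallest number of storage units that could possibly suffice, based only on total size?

8

Total size = 95 + 9 + 66 + 65 + 60 + 67 + 47 + 14 + 61 + 98 + 48 + 26 + 65 + 26 = 747 ft³.
⌈747 / 100⌉ = 8.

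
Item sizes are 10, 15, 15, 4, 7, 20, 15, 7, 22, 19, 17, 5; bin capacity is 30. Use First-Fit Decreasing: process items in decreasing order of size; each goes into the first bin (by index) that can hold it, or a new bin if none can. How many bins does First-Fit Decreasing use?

Sorted descending: 22, 20, 19, 17, 15, 15, 15, 10, 7, 7, 5, 4.
bin 1: place 22, 8 left
bin 2: place 20, 10 left
bin 3: place 19, 11 left
bin 4: place 17, 13 left
bin 5: place 15, 15 left
bin 5: place 15, 0 left
bin 6: place 15, 15 left
bin 2: place 10, 0 left
bin 1: place 7, 1 left
bin 3: place 7, 4 left
bin 4: place 5, 8 left
bin 3: place 4, 0 left
Final bins: [22,7] [20,10] [19,7,4] [17,5] [15,15] [15].

6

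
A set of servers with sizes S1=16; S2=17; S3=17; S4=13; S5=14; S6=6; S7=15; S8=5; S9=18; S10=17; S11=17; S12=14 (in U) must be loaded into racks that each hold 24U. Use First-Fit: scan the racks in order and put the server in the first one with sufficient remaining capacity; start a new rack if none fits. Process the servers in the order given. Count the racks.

Put S1 (16U) in rack 1; 8U remain.
Put S2 (17U) in rack 2; 7U remain.
Put S3 (17U) in rack 3; 7U remain.
Put S4 (13U) in rack 4; 11U remain.
Put S5 (14U) in rack 5; 10U remain.
Put S6 (6U) in rack 1; 2U remain.
Put S7 (15U) in rack 6; 9U remain.
Put S8 (5U) in rack 2; 2U remain.
Put S9 (18U) in rack 7; 6U remain.
Put S10 (17U) in rack 8; 7U remain.
Put S11 (17U) in rack 9; 7U remain.
Put S12 (14U) in rack 10; 10U remain.

10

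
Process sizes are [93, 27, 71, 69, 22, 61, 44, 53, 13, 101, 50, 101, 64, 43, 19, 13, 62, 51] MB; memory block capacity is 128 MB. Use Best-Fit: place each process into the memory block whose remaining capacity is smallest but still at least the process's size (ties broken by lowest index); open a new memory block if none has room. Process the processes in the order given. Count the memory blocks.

9 memory blocks

93 MB → memory block 1 (remaining 35 MB)
27 MB → memory block 1 (remaining 8 MB)
71 MB → memory block 2 (remaining 57 MB)
69 MB → memory block 3 (remaining 59 MB)
22 MB → memory block 2 (remaining 35 MB)
61 MB → memory block 4 (remaining 67 MB)
44 MB → memory block 3 (remaining 15 MB)
53 MB → memory block 4 (remaining 14 MB)
13 MB → memory block 4 (remaining 1 MB)
101 MB → memory block 5 (remaining 27 MB)
50 MB → memory block 6 (remaining 78 MB)
101 MB → memory block 7 (remaining 27 MB)
64 MB → memory block 6 (remaining 14 MB)
43 MB → memory block 8 (remaining 85 MB)
19 MB → memory block 5 (remaining 8 MB)
13 MB → memory block 6 (remaining 1 MB)
62 MB → memory block 8 (remaining 23 MB)
51 MB → memory block 9 (remaining 77 MB)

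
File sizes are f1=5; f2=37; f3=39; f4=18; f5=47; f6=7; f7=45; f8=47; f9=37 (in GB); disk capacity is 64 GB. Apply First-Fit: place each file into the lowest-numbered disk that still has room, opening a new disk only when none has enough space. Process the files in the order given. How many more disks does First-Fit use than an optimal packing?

First-Fit: [5,37,18] [39,7] [47] [45] [47] [37] → 6 disks.
6 files exceed 32 GB (half the capacity), and no two of those can share a disk, so at least 6 disks are needed.
So 6 is already optimal.

0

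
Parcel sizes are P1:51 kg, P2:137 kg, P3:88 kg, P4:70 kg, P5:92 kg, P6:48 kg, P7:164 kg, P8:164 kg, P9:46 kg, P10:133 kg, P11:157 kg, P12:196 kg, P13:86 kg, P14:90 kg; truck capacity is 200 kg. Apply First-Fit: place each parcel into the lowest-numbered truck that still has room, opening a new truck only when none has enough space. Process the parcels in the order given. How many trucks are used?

9 trucks

Put P1 (51 kg) in truck 1; 149 kg remain.
Put P2 (137 kg) in truck 1; 12 kg remain.
Put P3 (88 kg) in truck 2; 112 kg remain.
Put P4 (70 kg) in truck 2; 42 kg remain.
Put P5 (92 kg) in truck 3; 108 kg remain.
Put P6 (48 kg) in truck 3; 60 kg remain.
Put P7 (164 kg) in truck 4; 36 kg remain.
Put P8 (164 kg) in truck 5; 36 kg remain.
Put P9 (46 kg) in truck 3; 14 kg remain.
Put P10 (133 kg) in truck 6; 67 kg remain.
Put P11 (157 kg) in truck 7; 43 kg remain.
Put P12 (196 kg) in truck 8; 4 kg remain.
Put P13 (86 kg) in truck 9; 114 kg remain.
Put P14 (90 kg) in truck 9; 24 kg remain.
Final trucks: [51,137] [88,70] [92,48,46] [164] [164] [133] [157] [196] [86,90].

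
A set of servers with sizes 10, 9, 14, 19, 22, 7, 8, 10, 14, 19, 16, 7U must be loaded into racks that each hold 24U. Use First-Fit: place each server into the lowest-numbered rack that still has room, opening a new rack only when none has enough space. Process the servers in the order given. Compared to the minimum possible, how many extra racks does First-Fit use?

1

First-Fit: [10,9] [14,7] [19] [22] [8,10] [14,7] [19] [16] → 8 racks.
Total size 155U; any packing needs at least ⌈155/24⌉ = 7 racks.
An optimal packing achieves that bound: [22] [19] [19] [16,8] [14,10] [14,10] [9,7,7] → 7 racks.
Excess: 8 − 7 = 1.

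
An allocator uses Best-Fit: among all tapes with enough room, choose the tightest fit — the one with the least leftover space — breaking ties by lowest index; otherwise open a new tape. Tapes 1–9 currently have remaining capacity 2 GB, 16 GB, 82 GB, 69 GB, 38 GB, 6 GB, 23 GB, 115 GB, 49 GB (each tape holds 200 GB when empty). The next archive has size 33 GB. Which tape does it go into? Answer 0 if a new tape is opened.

Tapes with room: tape 3 (82 GB), tape 4 (69 GB), tape 5 (38 GB), tape 8 (115 GB), tape 9 (49 GB).
Tightest fit is tape 5 with 38 GB free.

5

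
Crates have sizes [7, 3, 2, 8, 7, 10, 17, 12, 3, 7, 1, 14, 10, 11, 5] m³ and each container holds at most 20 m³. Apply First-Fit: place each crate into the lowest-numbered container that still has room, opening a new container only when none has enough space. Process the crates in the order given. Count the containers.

container 1: place 7 m³, 13 m³ left
container 1: place 3 m³, 10 m³ left
container 1: place 2 m³, 8 m³ left
container 1: place 8 m³, 0 m³ left
container 2: place 7 m³, 13 m³ left
container 2: place 10 m³, 3 m³ left
container 3: place 17 m³, 3 m³ left
container 4: place 12 m³, 8 m³ left
container 2: place 3 m³, 0 m³ left
container 4: place 7 m³, 1 m³ left
container 3: place 1 m³, 2 m³ left
container 5: place 14 m³, 6 m³ left
container 6: place 10 m³, 10 m³ left
container 7: place 11 m³, 9 m³ left
container 5: place 5 m³, 1 m³ left
Final containers: [7,3,2,8] [7,10,3] [17,1] [12,7] [14,5] [10] [11].

7 containers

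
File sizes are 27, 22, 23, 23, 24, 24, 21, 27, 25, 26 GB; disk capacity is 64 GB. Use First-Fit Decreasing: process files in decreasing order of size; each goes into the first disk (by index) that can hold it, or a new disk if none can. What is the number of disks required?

5

Sorted descending: 27, 27, 26, 25, 24, 24, 23, 23, 22, 21.
disk 1: place 27 GB, 37 GB left
disk 1: place 27 GB, 10 GB left
disk 2: place 26 GB, 38 GB left
disk 2: place 25 GB, 13 GB left
disk 3: place 24 GB, 40 GB left
disk 3: place 24 GB, 16 GB left
disk 4: place 23 GB, 41 GB left
disk 4: place 23 GB, 18 GB left
disk 5: place 22 GB, 42 GB left
disk 5: place 21 GB, 21 GB left
Final disks: [27,27] [26,25] [24,24] [23,23] [22,21].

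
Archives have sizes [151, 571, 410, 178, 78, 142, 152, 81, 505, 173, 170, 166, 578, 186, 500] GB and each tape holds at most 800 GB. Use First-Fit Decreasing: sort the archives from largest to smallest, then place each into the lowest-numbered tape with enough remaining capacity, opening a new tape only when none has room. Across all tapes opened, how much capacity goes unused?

759

Sorted descending: 578, 571, 505, 500, 410, 186, 178, 173, 170, 166, 152, 151, 142, 81, 78.
Put 578 GB in tape 1; 222 GB remain.
Put 571 GB in tape 2; 229 GB remain.
Put 505 GB in tape 3; 295 GB remain.
Put 500 GB in tape 4; 300 GB remain.
Put 410 GB in tape 5; 390 GB remain.
Put 186 GB in tape 1; 36 GB remain.
Put 178 GB in tape 2; 51 GB remain.
Put 173 GB in tape 3; 122 GB remain.
Put 170 GB in tape 4; 130 GB remain.
Put 166 GB in tape 5; 224 GB remain.
Put 152 GB in tape 5; 72 GB remain.
Put 151 GB in tape 6; 649 GB remain.
Put 142 GB in tape 6; 507 GB remain.
Put 81 GB in tape 3; 41 GB remain.
Put 78 GB in tape 4; 52 GB remain.
6 tapes × 800 GB = 4800 GB; used 4041 GB; unused 759 GB.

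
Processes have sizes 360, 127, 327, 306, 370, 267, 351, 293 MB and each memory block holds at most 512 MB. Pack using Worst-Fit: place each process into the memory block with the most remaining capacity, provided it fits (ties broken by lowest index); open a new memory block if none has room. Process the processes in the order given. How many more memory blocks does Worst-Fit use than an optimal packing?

0

Worst-Fit: [360,127] [327] [306] [370] [267] [351] [293] → 7 memory blocks.
7 processes exceed 256 MB (half the capacity), and no two of those can share a memory block, so at least 7 memory blocks are needed.
So 7 is already optimal.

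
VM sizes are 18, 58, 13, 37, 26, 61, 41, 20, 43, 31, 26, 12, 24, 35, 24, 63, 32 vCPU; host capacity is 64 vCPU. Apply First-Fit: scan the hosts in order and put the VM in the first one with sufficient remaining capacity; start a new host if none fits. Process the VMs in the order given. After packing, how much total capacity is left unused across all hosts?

18 vCPU → host 1 (remaining 46 vCPU)
58 vCPU → host 2 (remaining 6 vCPU)
13 vCPU → host 1 (remaining 33 vCPU)
37 vCPU → host 3 (remaining 27 vCPU)
26 vCPU → host 1 (remaining 7 vCPU)
61 vCPU → host 4 (remaining 3 vCPU)
41 vCPU → host 5 (remaining 23 vCPU)
20 vCPU → host 3 (remaining 7 vCPU)
43 vCPU → host 6 (remaining 21 vCPU)
31 vCPU → host 7 (remaining 33 vCPU)
26 vCPU → host 7 (remaining 7 vCPU)
12 vCPU → host 5 (remaining 11 vCPU)
24 vCPU → host 8 (remaining 40 vCPU)
35 vCPU → host 8 (remaining 5 vCPU)
24 vCPU → host 9 (remaining 40 vCPU)
63 vCPU → host 10 (remaining 1 vCPU)
32 vCPU → host 9 (remaining 8 vCPU)
10 hosts × 64 vCPU = 640 vCPU; used 564 vCPU; unused 76 vCPU.

76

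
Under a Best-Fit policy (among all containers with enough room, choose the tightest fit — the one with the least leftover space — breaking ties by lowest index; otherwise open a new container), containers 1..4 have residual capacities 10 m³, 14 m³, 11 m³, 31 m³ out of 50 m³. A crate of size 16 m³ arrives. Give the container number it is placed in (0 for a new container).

Containers with room: container 4 (31 m³).
Tightest fit is container 4 with 31 m³ free.

4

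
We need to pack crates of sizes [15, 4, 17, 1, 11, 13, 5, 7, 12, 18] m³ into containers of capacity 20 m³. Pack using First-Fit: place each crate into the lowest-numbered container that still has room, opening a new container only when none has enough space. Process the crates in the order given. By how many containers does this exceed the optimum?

First-Fit: [15,4,1] [17] [11,5] [13,7] [12] [18] → 6 containers.
Total size 103 m³; any packing needs at least ⌈103/20⌉ = 6 containers.
So 6 is already optimal.

0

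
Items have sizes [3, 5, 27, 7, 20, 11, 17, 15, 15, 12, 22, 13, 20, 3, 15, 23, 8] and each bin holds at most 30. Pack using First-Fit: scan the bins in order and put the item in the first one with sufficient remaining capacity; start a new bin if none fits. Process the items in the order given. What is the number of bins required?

9 bins

Put 3 in bin 1; 27 remain.
Put 5 in bin 1; 22 remain.
Put 27 in bin 2; 3 remain.
Put 7 in bin 1; 15 remain.
Put 20 in bin 3; 10 remain.
Put 11 in bin 1; 4 remain.
Put 17 in bin 4; 13 remain.
Put 15 in bin 5; 15 remain.
Put 15 in bin 5; 0 remain.
Put 12 in bin 4; 1 remain.
Put 22 in bin 6; 8 remain.
Put 13 in bin 7; 17 remain.
Put 20 in bin 8; 10 remain.
Put 3 in bin 1; 1 remain.
Put 15 in bin 7; 2 remain.
Put 23 in bin 9; 7 remain.
Put 8 in bin 3; 2 remain.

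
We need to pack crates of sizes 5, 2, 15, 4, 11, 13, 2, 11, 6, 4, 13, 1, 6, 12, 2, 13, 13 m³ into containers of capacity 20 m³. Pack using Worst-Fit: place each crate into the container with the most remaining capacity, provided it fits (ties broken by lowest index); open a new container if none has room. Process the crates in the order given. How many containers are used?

container 1: place 5 m³, 15 m³ left
container 1: place 2 m³, 13 m³ left
container 2: place 15 m³, 5 m³ left
container 1: place 4 m³, 9 m³ left
container 3: place 11 m³, 9 m³ left
container 4: place 13 m³, 7 m³ left
container 1: place 2 m³, 7 m³ left
container 5: place 11 m³, 9 m³ left
container 3: place 6 m³, 3 m³ left
container 5: place 4 m³, 5 m³ left
container 6: place 13 m³, 7 m³ left
container 1: place 1 m³, 6 m³ left
container 4: place 6 m³, 1 m³ left
container 7: place 12 m³, 8 m³ left
container 7: place 2 m³, 6 m³ left
container 8: place 13 m³, 7 m³ left
container 9: place 13 m³, 7 m³ left

9 containers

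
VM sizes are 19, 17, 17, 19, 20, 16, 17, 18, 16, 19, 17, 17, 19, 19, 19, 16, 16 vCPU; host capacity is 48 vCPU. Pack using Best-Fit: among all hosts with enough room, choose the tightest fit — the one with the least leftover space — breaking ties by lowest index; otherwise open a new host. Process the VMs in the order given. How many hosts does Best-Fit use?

9 hosts

host 1: place 19 vCPU, 29 vCPU left
host 1: place 17 vCPU, 12 vCPU left
host 2: place 17 vCPU, 31 vCPU left
host 2: place 19 vCPU, 12 vCPU left
host 3: place 20 vCPU, 28 vCPU left
host 3: place 16 vCPU, 12 vCPU left
host 4: place 17 vCPU, 31 vCPU left
host 4: place 18 vCPU, 13 vCPU left
host 5: place 16 vCPU, 32 vCPU left
host 5: place 19 vCPU, 13 vCPU left
host 6: place 17 vCPU, 31 vCPU left
host 6: place 17 vCPU, 14 vCPU left
host 7: place 19 vCPU, 29 vCPU left
host 7: place 19 vCPU, 10 vCPU left
host 8: place 19 vCPU, 29 vCPU left
host 8: place 16 vCPU, 13 vCPU left
host 9: place 16 vCPU, 32 vCPU left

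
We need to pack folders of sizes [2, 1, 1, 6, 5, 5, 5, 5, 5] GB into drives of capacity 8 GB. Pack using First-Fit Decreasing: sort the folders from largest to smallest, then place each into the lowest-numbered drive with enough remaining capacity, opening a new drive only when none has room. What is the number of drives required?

Sorted descending: 6, 5, 5, 5, 5, 5, 2, 1, 1.
Put 6 GB in drive 1; 2 GB remain.
Put 5 GB in drive 2; 3 GB remain.
Put 5 GB in drive 3; 3 GB remain.
Put 5 GB in drive 4; 3 GB remain.
Put 5 GB in drive 5; 3 GB remain.
Put 5 GB in drive 6; 3 GB remain.
Put 2 GB in drive 1; 0 GB remain.
Put 1 GB in drive 2; 2 GB remain.
Put 1 GB in drive 2; 1 GB remain.

6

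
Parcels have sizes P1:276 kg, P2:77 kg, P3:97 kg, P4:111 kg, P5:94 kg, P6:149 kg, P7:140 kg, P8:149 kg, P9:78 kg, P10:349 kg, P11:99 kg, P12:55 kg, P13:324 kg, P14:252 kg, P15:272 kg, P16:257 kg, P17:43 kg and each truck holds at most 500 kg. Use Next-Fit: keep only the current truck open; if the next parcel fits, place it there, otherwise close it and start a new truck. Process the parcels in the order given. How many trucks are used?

8

Put P1 (276 kg) in truck 1; 224 kg remain.
Put P2 (77 kg) in truck 1; 147 kg remain.
Put P3 (97 kg) in truck 1; 50 kg remain.
Put P4 (111 kg) in truck 2; 389 kg remain.
Put P5 (94 kg) in truck 2; 295 kg remain.
Put P6 (149 kg) in truck 2; 146 kg remain.
Put P7 (140 kg) in truck 2; 6 kg remain.
Put P8 (149 kg) in truck 3; 351 kg remain.
Put P9 (78 kg) in truck 3; 273 kg remain.
Put P10 (349 kg) in truck 4; 151 kg remain.
Put P11 (99 kg) in truck 4; 52 kg remain.
Put P12 (55 kg) in truck 5; 445 kg remain.
Put P13 (324 kg) in truck 5; 121 kg remain.
Put P14 (252 kg) in truck 6; 248 kg remain.
Put P15 (272 kg) in truck 7; 228 kg remain.
Put P16 (257 kg) in truck 8; 243 kg remain.
Put P17 (43 kg) in truck 8; 200 kg remain.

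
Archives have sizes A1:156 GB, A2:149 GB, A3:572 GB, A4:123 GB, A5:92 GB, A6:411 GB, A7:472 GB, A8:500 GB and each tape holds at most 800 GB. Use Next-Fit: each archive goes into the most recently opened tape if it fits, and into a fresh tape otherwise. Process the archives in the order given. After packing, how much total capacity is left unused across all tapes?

A1 (156 GB) → tape 1 (remaining 644 GB)
A2 (149 GB) → tape 1 (remaining 495 GB)
A3 (572 GB) → tape 2 (remaining 228 GB)
A4 (123 GB) → tape 2 (remaining 105 GB)
A5 (92 GB) → tape 2 (remaining 13 GB)
A6 (411 GB) → tape 3 (remaining 389 GB)
A7 (472 GB) → tape 4 (remaining 328 GB)
A8 (500 GB) → tape 5 (remaining 300 GB)
5 tapes × 800 GB = 4000 GB; used 2475 GB; unused 1525 GB.

1525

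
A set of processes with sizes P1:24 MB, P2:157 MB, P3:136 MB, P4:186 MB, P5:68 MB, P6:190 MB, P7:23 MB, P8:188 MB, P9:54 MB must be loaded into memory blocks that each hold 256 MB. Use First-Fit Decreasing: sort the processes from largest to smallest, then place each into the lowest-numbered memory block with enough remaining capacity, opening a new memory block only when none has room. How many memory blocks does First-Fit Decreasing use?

5

Sorted descending: 190, 188, 186, 157, 136, 68, 54, 24, 23.
Put 190 MB in memory block 1; 66 MB remain.
Put 188 MB in memory block 2; 68 MB remain.
Put 186 MB in memory block 3; 70 MB remain.
Put 157 MB in memory block 4; 99 MB remain.
Put 136 MB in memory block 5; 120 MB remain.
Put 68 MB in memory block 2; 0 MB remain.
Put 54 MB in memory block 1; 12 MB remain.
Put 24 MB in memory block 3; 46 MB remain.
Put 23 MB in memory block 3; 23 MB remain.
Final memory blocks: [190,54] [188,68] [186,24,23] [157] [136].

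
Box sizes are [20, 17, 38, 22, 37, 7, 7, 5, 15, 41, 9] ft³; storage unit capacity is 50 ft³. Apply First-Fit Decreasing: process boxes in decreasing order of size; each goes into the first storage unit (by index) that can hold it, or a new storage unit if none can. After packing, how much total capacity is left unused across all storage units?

Sorted descending: 41, 38, 37, 22, 20, 17, 15, 9, 7, 7, 5.
storage unit 1: place 41 ft³, 9 ft³ left
storage unit 2: place 38 ft³, 12 ft³ left
storage unit 3: place 37 ft³, 13 ft³ left
storage unit 4: place 22 ft³, 28 ft³ left
storage unit 4: place 20 ft³, 8 ft³ left
storage unit 5: place 17 ft³, 33 ft³ left
storage unit 5: place 15 ft³, 18 ft³ left
storage unit 1: place 9 ft³, 0 ft³ left
storage unit 2: place 7 ft³, 5 ft³ left
storage unit 3: place 7 ft³, 6 ft³ left
storage unit 2: place 5 ft³, 0 ft³ left
5 storage units × 50 ft³ = 250 ft³; used 218 ft³; unused 32 ft³.

32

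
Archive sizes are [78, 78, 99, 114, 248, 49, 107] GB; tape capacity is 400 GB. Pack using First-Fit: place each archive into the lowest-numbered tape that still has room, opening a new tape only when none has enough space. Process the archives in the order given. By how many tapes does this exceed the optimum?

First-Fit: [78,78,99,114] [248,49] [107] → 3 tapes.
Total size 773 GB; any packing needs at least ⌈773/400⌉ = 2 tapes.
An optimal packing achieves that bound: [248,99,49] [114,107,78,78] → 2 tapes.
Excess: 3 − 2 = 1.

1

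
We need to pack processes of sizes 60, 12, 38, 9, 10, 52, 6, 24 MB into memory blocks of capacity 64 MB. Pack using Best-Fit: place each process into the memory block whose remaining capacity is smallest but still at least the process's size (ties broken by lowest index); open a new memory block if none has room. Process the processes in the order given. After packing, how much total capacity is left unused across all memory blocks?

60 MB → memory block 1 (remaining 4 MB)
12 MB → memory block 2 (remaining 52 MB)
38 MB → memory block 2 (remaining 14 MB)
9 MB → memory block 2 (remaining 5 MB)
10 MB → memory block 3 (remaining 54 MB)
52 MB → memory block 3 (remaining 2 MB)
6 MB → memory block 4 (remaining 58 MB)
24 MB → memory block 4 (remaining 34 MB)
4 memory blocks × 64 MB = 256 MB; used 211 MB; unused 45 MB.

45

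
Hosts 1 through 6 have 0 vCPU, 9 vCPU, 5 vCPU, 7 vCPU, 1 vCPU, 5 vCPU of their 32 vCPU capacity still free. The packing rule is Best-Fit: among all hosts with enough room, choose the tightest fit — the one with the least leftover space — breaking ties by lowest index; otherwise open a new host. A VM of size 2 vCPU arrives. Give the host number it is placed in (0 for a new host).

3

Hosts with room: host 2 (9 vCPU), host 3 (5 vCPU), host 4 (7 vCPU), host 6 (5 vCPU).
Tightest fit is host 3 with 5 vCPU free.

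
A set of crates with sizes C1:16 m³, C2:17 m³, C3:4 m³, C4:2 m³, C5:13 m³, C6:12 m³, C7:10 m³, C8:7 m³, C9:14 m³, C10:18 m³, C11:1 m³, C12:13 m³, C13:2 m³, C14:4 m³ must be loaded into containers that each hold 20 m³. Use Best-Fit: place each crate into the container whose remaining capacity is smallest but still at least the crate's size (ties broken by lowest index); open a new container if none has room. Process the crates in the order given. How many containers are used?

8

C1 (16 m³) → container 1 (remaining 4 m³)
C2 (17 m³) → container 2 (remaining 3 m³)
C3 (4 m³) → container 1 (remaining 0 m³)
C4 (2 m³) → container 2 (remaining 1 m³)
C5 (13 m³) → container 3 (remaining 7 m³)
C6 (12 m³) → container 4 (remaining 8 m³)
C7 (10 m³) → container 5 (remaining 10 m³)
C8 (7 m³) → container 3 (remaining 0 m³)
C9 (14 m³) → container 6 (remaining 6 m³)
C10 (18 m³) → container 7 (remaining 2 m³)
C11 (1 m³) → container 2 (remaining 0 m³)
C12 (13 m³) → container 8 (remaining 7 m³)
C13 (2 m³) → container 7 (remaining 0 m³)
C14 (4 m³) → container 6 (remaining 2 m³)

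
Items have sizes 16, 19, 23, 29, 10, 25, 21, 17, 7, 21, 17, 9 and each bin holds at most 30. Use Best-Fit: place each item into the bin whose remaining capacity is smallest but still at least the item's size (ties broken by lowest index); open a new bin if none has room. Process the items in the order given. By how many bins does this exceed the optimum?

Best-Fit: [16] [19,10] [23,7] [29] [25] [21,9] [17] [21] [17] → 9 bins.
9 items exceed 15 (half the capacity), and no two of those can share a bin, so at least 9 bins are needed.
So 9 is already optimal.

0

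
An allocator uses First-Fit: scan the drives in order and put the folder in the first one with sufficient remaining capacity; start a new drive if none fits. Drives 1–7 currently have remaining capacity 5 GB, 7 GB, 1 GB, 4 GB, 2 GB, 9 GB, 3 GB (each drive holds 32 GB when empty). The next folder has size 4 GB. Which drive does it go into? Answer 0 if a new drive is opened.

Drives with room: drive 1 (5 GB), drive 2 (7 GB), drive 4 (4 GB), drive 6 (9 GB).
The first with room is drive 1.

1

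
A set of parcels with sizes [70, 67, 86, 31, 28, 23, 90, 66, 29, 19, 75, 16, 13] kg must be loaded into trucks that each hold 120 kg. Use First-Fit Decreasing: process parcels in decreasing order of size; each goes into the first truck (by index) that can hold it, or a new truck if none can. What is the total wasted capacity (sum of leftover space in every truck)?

Sorted descending: 90, 86, 75, 70, 67, 66, 31, 29, 28, 23, 19, 16, 13.
truck 1: place 90 kg, 30 kg left
truck 2: place 86 kg, 34 kg left
truck 3: place 75 kg, 45 kg left
truck 4: place 70 kg, 50 kg left
truck 5: place 67 kg, 53 kg left
truck 6: place 66 kg, 54 kg left
truck 2: place 31 kg, 3 kg left
truck 1: place 29 kg, 1 kg left
truck 3: place 28 kg, 17 kg left
truck 4: place 23 kg, 27 kg left
truck 4: place 19 kg, 8 kg left
truck 3: place 16 kg, 1 kg left
truck 5: place 13 kg, 40 kg left
6 trucks × 120 kg = 720 kg; used 613 kg; unused 107 kg.

107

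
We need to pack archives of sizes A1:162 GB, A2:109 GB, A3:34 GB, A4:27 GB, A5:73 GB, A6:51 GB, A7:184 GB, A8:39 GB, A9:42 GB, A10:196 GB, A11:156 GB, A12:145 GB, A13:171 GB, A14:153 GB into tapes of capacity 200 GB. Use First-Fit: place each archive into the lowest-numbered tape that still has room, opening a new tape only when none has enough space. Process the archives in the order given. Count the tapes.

A1 (162 GB) → tape 1 (remaining 38 GB)
A2 (109 GB) → tape 2 (remaining 91 GB)
A3 (34 GB) → tape 1 (remaining 4 GB)
A4 (27 GB) → tape 2 (remaining 64 GB)
A5 (73 GB) → tape 3 (remaining 127 GB)
A6 (51 GB) → tape 2 (remaining 13 GB)
A7 (184 GB) → tape 4 (remaining 16 GB)
A8 (39 GB) → tape 3 (remaining 88 GB)
A9 (42 GB) → tape 3 (remaining 46 GB)
A10 (196 GB) → tape 5 (remaining 4 GB)
A11 (156 GB) → tape 6 (remaining 44 GB)
A12 (145 GB) → tape 7 (remaining 55 GB)
A13 (171 GB) → tape 8 (remaining 29 GB)
A14 (153 GB) → tape 9 (remaining 47 GB)

9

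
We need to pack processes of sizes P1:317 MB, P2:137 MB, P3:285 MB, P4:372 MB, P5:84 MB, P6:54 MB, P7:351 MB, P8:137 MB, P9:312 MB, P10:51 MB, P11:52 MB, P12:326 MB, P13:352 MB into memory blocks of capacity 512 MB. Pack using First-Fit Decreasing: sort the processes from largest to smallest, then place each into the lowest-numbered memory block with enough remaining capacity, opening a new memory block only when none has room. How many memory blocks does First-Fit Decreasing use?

7

Sorted descending: 372, 352, 351, 326, 317, 312, 285, 137, 137, 84, 54, 52, 51.
372 MB → memory block 1 (remaining 140 MB)
352 MB → memory block 2 (remaining 160 MB)
351 MB → memory block 3 (remaining 161 MB)
326 MB → memory block 4 (remaining 186 MB)
317 MB → memory block 5 (remaining 195 MB)
312 MB → memory block 6 (remaining 200 MB)
285 MB → memory block 7 (remaining 227 MB)
137 MB → memory block 1 (remaining 3 MB)
137 MB → memory block 2 (remaining 23 MB)
84 MB → memory block 3 (remaining 77 MB)
54 MB → memory block 3 (remaining 23 MB)
52 MB → memory block 4 (remaining 134 MB)
51 MB → memory block 4 (remaining 83 MB)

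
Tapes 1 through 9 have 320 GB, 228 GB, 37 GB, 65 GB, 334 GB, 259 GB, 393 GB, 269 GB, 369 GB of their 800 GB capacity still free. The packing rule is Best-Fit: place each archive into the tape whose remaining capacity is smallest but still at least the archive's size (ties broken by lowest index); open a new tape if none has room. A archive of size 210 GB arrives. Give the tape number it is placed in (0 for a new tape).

2

Tapes with room: tape 1 (320 GB), tape 2 (228 GB), tape 5 (334 GB), tape 6 (259 GB), tape 7 (393 GB), tape 8 (269 GB), tape 9 (369 GB).
Tightest fit is tape 2 with 228 GB free.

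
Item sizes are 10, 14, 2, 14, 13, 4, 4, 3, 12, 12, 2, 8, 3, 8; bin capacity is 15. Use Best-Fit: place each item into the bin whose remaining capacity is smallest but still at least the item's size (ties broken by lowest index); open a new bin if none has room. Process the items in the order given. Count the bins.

9

bin 1: place 10, 5 left
bin 2: place 14, 1 left
bin 1: place 2, 3 left
bin 3: place 14, 1 left
bin 4: place 13, 2 left
bin 5: place 4, 11 left
bin 5: place 4, 7 left
bin 1: place 3, 0 left
bin 6: place 12, 3 left
bin 7: place 12, 3 left
bin 4: place 2, 0 left
bin 8: place 8, 7 left
bin 6: place 3, 0 left
bin 9: place 8, 7 left
Final bins: [10,2,3] [14] [14] [13,2] [4,4] [12,3] [12] [8] [8].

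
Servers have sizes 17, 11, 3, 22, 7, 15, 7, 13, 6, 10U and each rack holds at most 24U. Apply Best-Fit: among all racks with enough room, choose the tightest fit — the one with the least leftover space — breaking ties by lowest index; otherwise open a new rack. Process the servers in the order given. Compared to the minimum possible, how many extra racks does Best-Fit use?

Best-Fit: [17,3] [11,7,6] [22] [15,7] [13,10] → 5 racks.
Total size 111U; any packing needs at least ⌈111/24⌉ = 5 racks.
So 5 is already optimal.

0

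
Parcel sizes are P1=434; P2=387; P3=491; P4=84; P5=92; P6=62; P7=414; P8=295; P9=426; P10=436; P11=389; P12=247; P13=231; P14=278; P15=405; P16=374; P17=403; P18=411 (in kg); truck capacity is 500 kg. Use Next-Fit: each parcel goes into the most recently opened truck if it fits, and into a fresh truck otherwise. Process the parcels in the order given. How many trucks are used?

truck 1: place P1 (434 kg), 66 kg left
truck 2: place P2 (387 kg), 113 kg left
truck 3: place P3 (491 kg), 9 kg left
truck 4: place P4 (84 kg), 416 kg left
truck 4: place P5 (92 kg), 324 kg left
truck 4: place P6 (62 kg), 262 kg left
truck 5: place P7 (414 kg), 86 kg left
truck 6: place P8 (295 kg), 205 kg left
truck 7: place P9 (426 kg), 74 kg left
truck 8: place P10 (436 kg), 64 kg left
truck 9: place P11 (389 kg), 111 kg left
truck 10: place P12 (247 kg), 253 kg left
truck 10: place P13 (231 kg), 22 kg left
truck 11: place P14 (278 kg), 222 kg left
truck 12: place P15 (405 kg), 95 kg left
truck 13: place P16 (374 kg), 126 kg left
truck 14: place P17 (403 kg), 97 kg left
truck 15: place P18 (411 kg), 89 kg left
Final trucks: [434] [387] [491] [84,92,62] [414] [295] [426] [436] [389] [247,231] [278] [405] [374] [403] [411].

15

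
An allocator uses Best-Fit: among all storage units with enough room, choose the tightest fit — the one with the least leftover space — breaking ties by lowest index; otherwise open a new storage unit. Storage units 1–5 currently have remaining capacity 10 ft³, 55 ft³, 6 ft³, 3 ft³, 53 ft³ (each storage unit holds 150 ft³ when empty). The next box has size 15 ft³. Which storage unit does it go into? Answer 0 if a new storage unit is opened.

5

Storage units with room: storage unit 2 (55 ft³), storage unit 5 (53 ft³).
Tightest fit is storage unit 5 with 53 ft³ free.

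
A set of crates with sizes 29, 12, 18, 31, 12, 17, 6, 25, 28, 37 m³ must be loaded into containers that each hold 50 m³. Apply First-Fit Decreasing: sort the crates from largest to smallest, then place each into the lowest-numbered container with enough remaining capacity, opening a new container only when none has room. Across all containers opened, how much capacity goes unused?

35

Sorted descending: 37, 31, 29, 28, 25, 18, 17, 12, 12, 6.
container 1: place 37 m³, 13 m³ left
container 2: place 31 m³, 19 m³ left
container 3: place 29 m³, 21 m³ left
container 4: place 28 m³, 22 m³ left
container 5: place 25 m³, 25 m³ left
container 2: place 18 m³, 1 m³ left
container 3: place 17 m³, 4 m³ left
container 1: place 12 m³, 1 m³ left
container 4: place 12 m³, 10 m³ left
container 4: place 6 m³, 4 m³ left
5 containers × 50 m³ = 250 m³; used 215 m³; unused 35 m³.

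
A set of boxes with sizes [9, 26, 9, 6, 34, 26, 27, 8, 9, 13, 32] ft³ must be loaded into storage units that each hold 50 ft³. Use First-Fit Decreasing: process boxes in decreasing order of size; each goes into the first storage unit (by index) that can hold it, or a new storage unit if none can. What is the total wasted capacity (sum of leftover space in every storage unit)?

Sorted descending: 34, 32, 27, 26, 26, 13, 9, 9, 9, 8, 6.
Put 34 ft³ in storage unit 1; 16 ft³ remain.
Put 32 ft³ in storage unit 2; 18 ft³ remain.
Put 27 ft³ in storage unit 3; 23 ft³ remain.
Put 26 ft³ in storage unit 4; 24 ft³ remain.
Put 26 ft³ in storage unit 5; 24 ft³ remain.
Put 13 ft³ in storage unit 1; 3 ft³ remain.
Put 9 ft³ in storage unit 2; 9 ft³ remain.
Put 9 ft³ in storage unit 2; 0 ft³ remain.
Put 9 ft³ in storage unit 3; 14 ft³ remain.
Put 8 ft³ in storage unit 3; 6 ft³ remain.
Put 6 ft³ in storage unit 3; 0 ft³ remain.
5 storage units × 50 ft³ = 250 ft³; used 199 ft³; unused 51 ft³.

51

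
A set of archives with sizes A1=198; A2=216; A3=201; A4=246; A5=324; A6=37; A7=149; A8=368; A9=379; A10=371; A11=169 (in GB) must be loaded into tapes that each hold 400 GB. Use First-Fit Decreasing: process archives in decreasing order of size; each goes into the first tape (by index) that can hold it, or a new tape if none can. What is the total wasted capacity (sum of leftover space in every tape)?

Sorted descending: 379, 371, 368, 324, 246, 216, 201, 198, 169, 149, 37.
379 GB → tape 1 (remaining 21 GB)
371 GB → tape 2 (remaining 29 GB)
368 GB → tape 3 (remaining 32 GB)
324 GB → tape 4 (remaining 76 GB)
246 GB → tape 5 (remaining 154 GB)
216 GB → tape 6 (remaining 184 GB)
201 GB → tape 7 (remaining 199 GB)
198 GB → tape 7 (remaining 1 GB)
169 GB → tape 6 (remaining 15 GB)
149 GB → tape 5 (remaining 5 GB)
37 GB → tape 4 (remaining 39 GB)
7 tapes × 400 GB = 2800 GB; used 2658 GB; unused 142 GB.

142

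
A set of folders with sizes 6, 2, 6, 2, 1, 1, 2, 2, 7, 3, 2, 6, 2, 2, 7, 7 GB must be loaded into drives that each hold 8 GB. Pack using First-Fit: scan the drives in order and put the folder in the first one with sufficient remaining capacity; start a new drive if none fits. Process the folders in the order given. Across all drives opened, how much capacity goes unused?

Put 6 GB in drive 1; 2 GB remain.
Put 2 GB in drive 1; 0 GB remain.
Put 6 GB in drive 2; 2 GB remain.
Put 2 GB in drive 2; 0 GB remain.
Put 1 GB in drive 3; 7 GB remain.
Put 1 GB in drive 3; 6 GB remain.
Put 2 GB in drive 3; 4 GB remain.
Put 2 GB in drive 3; 2 GB remain.
Put 7 GB in drive 4; 1 GB remain.
Put 3 GB in drive 5; 5 GB remain.
Put 2 GB in drive 3; 0 GB remain.
Put 6 GB in drive 6; 2 GB remain.
Put 2 GB in drive 5; 3 GB remain.
Put 2 GB in drive 5; 1 GB remain.
Put 7 GB in drive 7; 1 GB remain.
Put 7 GB in drive 8; 1 GB remain.
8 drives × 8 GB = 64 GB; used 58 GB; unused 6 GB.

6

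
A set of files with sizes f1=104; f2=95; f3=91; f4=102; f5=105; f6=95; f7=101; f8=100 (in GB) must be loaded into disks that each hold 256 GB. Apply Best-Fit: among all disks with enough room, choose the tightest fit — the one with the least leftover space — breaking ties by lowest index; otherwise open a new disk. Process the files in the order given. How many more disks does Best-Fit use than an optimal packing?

Best-Fit: [104,95] [91,102] [105,95] [101,100] → 4 disks.
Total size 793 GB; any packing needs at least ⌈793/256⌉ = 4 disks.
So 4 is already optimal.

0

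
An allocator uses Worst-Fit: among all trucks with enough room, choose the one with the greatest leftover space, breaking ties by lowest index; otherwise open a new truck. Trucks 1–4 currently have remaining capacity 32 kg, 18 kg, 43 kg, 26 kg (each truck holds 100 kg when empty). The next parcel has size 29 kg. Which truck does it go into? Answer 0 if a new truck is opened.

3

Trucks with room: truck 1 (32 kg), truck 3 (43 kg).
Most room is truck 3 with 43 kg free.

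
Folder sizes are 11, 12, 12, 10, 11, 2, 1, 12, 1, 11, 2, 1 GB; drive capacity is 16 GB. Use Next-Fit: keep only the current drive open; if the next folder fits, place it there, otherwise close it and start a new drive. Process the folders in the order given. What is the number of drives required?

11 GB → drive 1 (remaining 5 GB)
12 GB → drive 2 (remaining 4 GB)
12 GB → drive 3 (remaining 4 GB)
10 GB → drive 4 (remaining 6 GB)
11 GB → drive 5 (remaining 5 GB)
2 GB → drive 5 (remaining 3 GB)
1 GB → drive 5 (remaining 2 GB)
12 GB → drive 6 (remaining 4 GB)
1 GB → drive 6 (remaining 3 GB)
11 GB → drive 7 (remaining 5 GB)
2 GB → drive 7 (remaining 3 GB)
1 GB → drive 7 (remaining 2 GB)

7 drives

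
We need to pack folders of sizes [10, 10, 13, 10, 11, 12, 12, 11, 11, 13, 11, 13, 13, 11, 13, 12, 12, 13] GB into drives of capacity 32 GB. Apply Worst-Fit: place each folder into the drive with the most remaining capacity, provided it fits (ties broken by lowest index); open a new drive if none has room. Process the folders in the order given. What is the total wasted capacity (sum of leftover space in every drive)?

77

Put 10 GB in drive 1; 22 GB remain.
Put 10 GB in drive 1; 12 GB remain.
Put 13 GB in drive 2; 19 GB remain.
Put 10 GB in drive 2; 9 GB remain.
Put 11 GB in drive 1; 1 GB remain.
Put 12 GB in drive 3; 20 GB remain.
Put 12 GB in drive 3; 8 GB remain.
Put 11 GB in drive 4; 21 GB remain.
Put 11 GB in drive 4; 10 GB remain.
Put 13 GB in drive 5; 19 GB remain.
Put 11 GB in drive 5; 8 GB remain.
Put 13 GB in drive 6; 19 GB remain.
Put 13 GB in drive 6; 6 GB remain.
Put 11 GB in drive 7; 21 GB remain.
Put 13 GB in drive 7; 8 GB remain.
Put 12 GB in drive 8; 20 GB remain.
Put 12 GB in drive 8; 8 GB remain.
Put 13 GB in drive 9; 19 GB remain.
9 drives × 32 GB = 288 GB; used 211 GB; unused 77 GB.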